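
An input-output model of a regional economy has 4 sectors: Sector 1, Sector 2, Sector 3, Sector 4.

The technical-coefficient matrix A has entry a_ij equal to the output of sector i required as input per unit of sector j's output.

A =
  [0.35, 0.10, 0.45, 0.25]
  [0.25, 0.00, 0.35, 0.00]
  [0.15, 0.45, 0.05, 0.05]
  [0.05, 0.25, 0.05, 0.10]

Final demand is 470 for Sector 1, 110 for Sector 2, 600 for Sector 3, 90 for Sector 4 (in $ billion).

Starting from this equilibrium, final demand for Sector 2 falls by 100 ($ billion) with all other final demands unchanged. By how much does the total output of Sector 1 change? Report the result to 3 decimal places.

I − A =
  [   0.65    -0.10    -0.45    -0.25]
  [  -0.25     1.00    -0.35     0.00]
  [  -0.15    -0.45     0.95    -0.05]
  [  -0.05    -0.25    -0.05     0.90]
Compute the cofactors C_ij = (−1)^(i+j)·(3×3 minor ij) of I−A; the adjugate is their transpose:
adj(I−A) = Cᵀ =
  [ 0.706375   0.338125   0.470875   0.222375]
  [ 0.261250   0.478500   0.304750   0.089500]
  [ 0.241875   0.288875   0.534375   0.096875]
  [ 0.125250   0.167750   0.140500   0.368000]
det(I−A) = Σ_j (I−A)_1j·C_1j = (0.65)(0.706375) + (-0.10)(0.261250) + (-0.45)(0.241875) + (-0.25)(0.125250) = 0.2928625
(I − A)⁻¹ = adj(I−A) / det(I−A) ≈
  [   2.4120     1.1546     1.6078     0.7593]
  [   0.8921     1.6339     1.0406     0.3056]
  [   0.8259     0.9864     1.8247     0.3308]
  [   0.4277     0.5728     0.4797     1.2566]
Δx = (I − A)⁻¹ Δd with Δd having -100 in the Sector 2 component and 0 elsewhere.
So Δx_1 = L_12 · (-100), where L_12 = adj(I−A)_12 / det(I−A) = 0.338125 / 0.2928625.
Δx_1 = 0.338125 × (-100) / 0.2928625 = -33.8125 / 0.2928625 ≈ -115.455.

Δx_1 = -115.455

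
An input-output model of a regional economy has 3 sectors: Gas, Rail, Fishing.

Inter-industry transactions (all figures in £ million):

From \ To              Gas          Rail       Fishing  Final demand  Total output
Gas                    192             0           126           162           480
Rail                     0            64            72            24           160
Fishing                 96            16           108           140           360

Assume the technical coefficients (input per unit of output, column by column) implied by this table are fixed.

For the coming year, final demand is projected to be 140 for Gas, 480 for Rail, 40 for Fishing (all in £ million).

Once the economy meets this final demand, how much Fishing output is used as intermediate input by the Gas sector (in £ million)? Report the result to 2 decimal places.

z_31 = 82.02

Technical coefficients a_ij = z_ij / X_j:
  a_11 = 192/480 = 0.40, a_21 = 0/480 = 0.00, a_31 = 96/480 = 0.20
  a_12 = 0/160 = 0.00, a_22 = 64/160 = 0.40, a_32 = 16/160 = 0.10
  a_13 = 126/360 = 0.35, a_23 = 72/360 = 0.20, a_33 = 108/360 = 0.30
I − A =
  [   0.60     0.00    -0.35]
  [   0.00     0.60    -0.20]
  [  -0.20    -0.10     0.70]
Cofactors of I−A, C_ij = (−1)^(i+j)·(minor ij) (rows/columns in the sector order above):
  C_11 = (0.60)(0.70) − (-0.20)(-0.10) = 0.4000
  C_12 = −[(0.00)(0.70) − (-0.20)(-0.20)] = 0.0400
  C_13 = (0.00)(-0.10) − (0.60)(-0.20) = 0.1200
  C_21 = −[(0.00)(0.70) − (-0.35)(-0.10)] = 0.0350
  C_22 = (0.60)(0.70) − (-0.35)(-0.20) = 0.3500
  C_23 = −[(0.60)(-0.10) − (0.00)(-0.20)] = 0.0600
  C_31 = (0.00)(-0.20) − (-0.35)(0.60) = 0.2100
  C_32 = −[(0.60)(-0.20) − (-0.35)(0.00)] = 0.1200
  C_33 = (0.60)(0.60) − (0.00)(0.00) = 0.3600
det(I−A) = Σ_j (I−A)_1j·C_1j = (0.60)(0.4000) + (0.00)(0.0400) + (-0.35)(0.1200) = 0.1980
adj(I−A) = Cᵀ =
  [ 0.4000   0.0350   0.2100]
  [ 0.0400   0.3500   0.1200]
  [ 0.1200   0.0600   0.3600]
(I − A)⁻¹ = adj(I−A) / det(I−A) ≈
  [   2.0202     0.1768     1.0606]
  [   0.2020     1.7677     0.6061]
  [   0.6061     0.3030     1.8182]
First solve x = (I − A)⁻¹ d = adj(I−A)·d / det(I−A); in particular x_1 = (0.4000·140 + 0.0350·480 + 0.2100·40) / 0.1980 = 81.20 / 0.1980 ≈ 410.1010.
Intermediate flow from 3 to 1: z_31 = a_31 · x_1 = 0.20 × 81.20 / 0.1980 = 16.24 / 0.1980 ≈ 82.02.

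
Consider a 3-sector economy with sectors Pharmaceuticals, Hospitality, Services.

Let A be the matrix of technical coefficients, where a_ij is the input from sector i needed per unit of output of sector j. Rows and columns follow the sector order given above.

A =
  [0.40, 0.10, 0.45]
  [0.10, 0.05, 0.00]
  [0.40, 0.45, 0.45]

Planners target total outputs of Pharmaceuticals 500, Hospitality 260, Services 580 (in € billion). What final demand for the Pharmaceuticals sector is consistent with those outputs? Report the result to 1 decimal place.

d_1 = 13.0

I − A =
  [   0.60    -0.10    -0.45]
  [  -0.10     0.95     0.00]
  [  -0.40    -0.45     0.55]
d = (I − A) x:
  d_1 = (+0.60)·500 + (-0.10)·260 + (-0.45)·580 = 13.0
  d_2 = (-0.10)·500 + (+0.95)·260 + (+0.00)·580 = 197.0
  d_3 = (-0.40)·500 + (-0.45)·260 + (+0.55)·580 = 2.0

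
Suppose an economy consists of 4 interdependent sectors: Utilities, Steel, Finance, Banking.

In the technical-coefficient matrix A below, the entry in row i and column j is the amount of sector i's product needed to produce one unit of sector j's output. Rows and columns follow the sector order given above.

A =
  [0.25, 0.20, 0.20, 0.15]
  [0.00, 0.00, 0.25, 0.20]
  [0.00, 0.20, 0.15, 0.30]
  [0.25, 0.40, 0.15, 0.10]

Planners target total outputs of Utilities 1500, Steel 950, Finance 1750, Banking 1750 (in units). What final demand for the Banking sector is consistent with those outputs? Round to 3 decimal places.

I − A =
  [   0.75    -0.20    -0.20    -0.15]
  [   0.00     1.00    -0.25    -0.20]
  [   0.00    -0.20     0.85    -0.30]
  [  -0.25    -0.40    -0.15     0.90]
d = (I − A) x:
  d_U = (+0.75)·1500 + (-0.20)·950 + (-0.20)·1750 + (-0.15)·1750 = 322.500
  d_S = (+0.00)·1500 + (+1.00)·950 + (-0.25)·1750 + (-0.20)·1750 = 162.500
  d_F = (+0.00)·1500 + (-0.20)·950 + (+0.85)·1750 + (-0.30)·1750 = 772.500
  d_B = (-0.25)·1500 + (-0.40)·950 + (-0.15)·1750 + (+0.90)·1750 = 557.500

d_B = 557.500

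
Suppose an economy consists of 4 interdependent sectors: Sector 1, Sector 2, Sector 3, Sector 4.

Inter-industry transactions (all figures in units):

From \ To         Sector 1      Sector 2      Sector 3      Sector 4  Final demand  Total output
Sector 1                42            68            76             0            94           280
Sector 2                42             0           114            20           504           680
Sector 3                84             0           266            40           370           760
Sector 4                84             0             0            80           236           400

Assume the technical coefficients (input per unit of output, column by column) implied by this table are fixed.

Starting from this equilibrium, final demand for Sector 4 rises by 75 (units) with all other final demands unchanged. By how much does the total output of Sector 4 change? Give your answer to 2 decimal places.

Technical coefficients a_ij = z_ij / X_j:
  a_11 = 42/280 = 0.15, a_21 = 42/280 = 0.15, a_31 = 84/280 = 0.30, a_41 = 84/280 = 0.30
  a_12 = 68/680 = 0.10, a_22 = 0/680 = 0.00, a_32 = 0/680 = 0.00, a_42 = 0/680 = 0.00
  a_13 = 76/760 = 0.10, a_23 = 114/760 = 0.15, a_33 = 266/760 = 0.35, a_43 = 0/760 = 0.00
  a_14 = 0/400 = 0.00, a_24 = 20/400 = 0.05, a_34 = 40/400 = 0.10, a_44 = 80/400 = 0.20
I − A =
  [   0.85    -0.10    -0.10     0.00]
  [  -0.15     1.00    -0.15    -0.05]
  [  -0.30     0.00     0.65    -0.10]
  [  -0.30     0.00     0.00     0.80]
Compute the cofactors C_ij = (−1)^(i+j)·(3×3 minor ij) of I−A; the adjugate is their transpose:
adj(I−A) = Cᵀ =
  [ 0.520000   0.052000   0.092000   0.014750]
  [ 0.128250   0.415000   0.115500   0.040375]
  [ 0.270000   0.027000   0.666500   0.085000]
  [ 0.195000   0.019500   0.034500   0.508250]
det(I−A) = Σ_j (I−A)_1j·C_1j = (0.85)(0.520000) + (-0.10)(0.128250) + (-0.10)(0.270000) + (0.00)(0.195000) = 0.402175
(I − A)⁻¹ = adj(I−A) / det(I−A) ≈
  [   1.2930     0.1293     0.2288     0.0367]
  [   0.3189     1.0319     0.2872     0.1004]
  [   0.6713     0.0671     1.6572     0.2114]
  [   0.4849     0.0485     0.0858     1.2638]
Δx = (I − A)⁻¹ Δd with Δd having +75 in the Sector 4 component and 0 elsewhere.
So Δx_4 = L_44 · (+75), where L_44 = adj(I−A)_44 / det(I−A) = 0.508250 / 0.402175.
Δx_4 = 0.508250 × (+75) / 0.402175 = 38.11875 / 0.402175 ≈ 94.78.

Δx_4 = 94.78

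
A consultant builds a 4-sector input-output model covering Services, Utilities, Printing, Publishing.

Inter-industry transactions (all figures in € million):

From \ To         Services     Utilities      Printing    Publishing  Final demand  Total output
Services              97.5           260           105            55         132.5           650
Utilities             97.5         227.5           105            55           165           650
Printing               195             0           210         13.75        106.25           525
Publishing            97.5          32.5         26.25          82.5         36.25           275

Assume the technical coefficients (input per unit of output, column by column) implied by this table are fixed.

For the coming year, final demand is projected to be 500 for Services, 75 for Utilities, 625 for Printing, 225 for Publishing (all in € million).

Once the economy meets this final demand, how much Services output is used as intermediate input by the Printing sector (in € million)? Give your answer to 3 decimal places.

Technical coefficients a_ij = z_ij / X_j:
  a_11 = 97.5/650 = 0.15, a_21 = 97.5/650 = 0.15, a_31 = 195/650 = 0.30, a_41 = 97.5/650 = 0.15
  a_12 = 260/650 = 0.40, a_22 = 227.5/650 = 0.35, a_32 = 0/650 = 0.00, a_42 = 32.5/650 = 0.05
  a_13 = 105/525 = 0.20, a_23 = 105/525 = 0.20, a_33 = 210/525 = 0.40, a_43 = 26.25/525 = 0.05
  a_14 = 55/275 = 0.20, a_24 = 55/275 = 0.20, a_34 = 13.75/275 = 0.05, a_44 = 82.5/275 = 0.30
I − A =
  [   0.85    -0.40    -0.20    -0.20]
  [  -0.15     0.65    -0.20    -0.20]
  [  -0.30     0.00     0.60    -0.05]
  [  -0.15    -0.05    -0.05     0.70]
Compute the cofactors C_ij = (−1)^(i+j)·(3×3 minor ij) of I−A; the adjugate is their transpose:
adj(I−A) = Cᵀ =
  [ 0.264875   0.173500   0.157500   0.136500]
  [ 0.127125   0.290375   0.150000   0.130000]
  [ 0.138750   0.092125   0.303250   0.087625]
  [ 0.075750   0.064500   0.066125   0.232500]
det(I−A) = Σ_j (I−A)_1j·C_1j = (0.85)(0.264875) + (-0.40)(0.127125) + (-0.20)(0.138750) + (-0.20)(0.075750) = 0.13139375
(I − A)⁻¹ = adj(I−A) / det(I−A) ≈
  [   2.0159     1.3205     1.1987     1.0389]
  [   0.9675     2.2100     1.1416     0.9894]
  [   1.0560     0.7011     2.3079     0.6669]
  [   0.5765     0.4909     0.5033     1.7695]
First solve x = (I − A)⁻¹ d = adj(I−A)·d / det(I−A); in particular x_3 = (0.138750·500 + 0.092125·75 + 0.303250·625 + 0.087625·225) / 0.13139375 = 285.53125 / 0.13139375 ≈ 2173.09613.
Intermediate flow from 1 to 3: z_13 = a_13 · x_3 = 0.20 × 285.53125 / 0.13139375 = 57.10625 / 0.13139375 ≈ 434.619.

z_13 = 434.619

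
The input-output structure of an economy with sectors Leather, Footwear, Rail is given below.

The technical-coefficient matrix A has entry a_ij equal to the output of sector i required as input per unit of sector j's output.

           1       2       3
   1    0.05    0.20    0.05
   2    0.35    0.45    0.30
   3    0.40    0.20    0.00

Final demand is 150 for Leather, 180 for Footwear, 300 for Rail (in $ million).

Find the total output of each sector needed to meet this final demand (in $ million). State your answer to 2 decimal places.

x_1 = 385.29, x_2 = 920.59, x_3 = 638.24

I − A =
  [   0.95    -0.20    -0.05]
  [  -0.35     0.55    -0.30]
  [  -0.40    -0.20     1.00]
Cofactors of I−A, C_ij = (−1)^(i+j)·(minor ij) (rows/columns in the sector order above):
  C_11 = (0.55)(1.00) − (-0.30)(-0.20) = 0.4900
  C_12 = −[(-0.35)(1.00) − (-0.30)(-0.40)] = 0.4700
  C_13 = (-0.35)(-0.20) − (0.55)(-0.40) = 0.2900
  C_21 = −[(-0.20)(1.00) − (-0.05)(-0.20)] = 0.2100
  C_22 = (0.95)(1.00) − (-0.05)(-0.40) = 0.9300
  C_23 = −[(0.95)(-0.20) − (-0.20)(-0.40)] = 0.2700
  C_31 = (-0.20)(-0.30) − (-0.05)(0.55) = 0.0875
  C_32 = −[(0.95)(-0.30) − (-0.05)(-0.35)] = 0.3025
  C_33 = (0.95)(0.55) − (-0.20)(-0.35) = 0.4525
det(I−A) = Σ_j (I−A)_1j·C_1j = (0.95)(0.4900) + (-0.20)(0.4700) + (-0.05)(0.2900) = 0.3570
adj(I−A) = Cᵀ =
  [ 0.4900   0.2100   0.0875]
  [ 0.4700   0.9300   0.3025]
  [ 0.2900   0.2700   0.4525]
(I − A)⁻¹ = adj(I−A) / det(I−A) ≈
  [   1.3725     0.5882     0.2451]
  [   1.3165     2.6050     0.8473]
  [   0.8123     0.7563     1.2675]
x = (I − A)⁻¹ d = adj(I−A)·d / det(I−A), with det(I−A) = 0.3570:
  x_1 = (0.4900·150 + 0.2100·180 + 0.0875·300) / 0.3570 = 137.55 / 0.3570 ≈ 385.29
  x_2 = (0.4700·150 + 0.9300·180 + 0.3025·300) / 0.3570 = 328.65 / 0.3570 ≈ 920.59
  x_3 = (0.2900·150 + 0.2700·180 + 0.4525·300) / 0.3570 = 227.85 / 0.3570 ≈ 638.24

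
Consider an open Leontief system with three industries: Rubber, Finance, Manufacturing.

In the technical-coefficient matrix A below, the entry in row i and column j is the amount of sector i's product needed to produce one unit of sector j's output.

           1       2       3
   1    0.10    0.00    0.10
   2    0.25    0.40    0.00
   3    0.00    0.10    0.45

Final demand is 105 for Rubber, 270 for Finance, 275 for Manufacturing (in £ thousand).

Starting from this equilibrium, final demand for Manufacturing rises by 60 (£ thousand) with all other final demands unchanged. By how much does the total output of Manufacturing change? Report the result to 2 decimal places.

I − A =
  [   0.90     0.00    -0.10]
  [  -0.25     0.60     0.00]
  [   0.00    -0.10     0.55]
Cofactors of I−A, C_ij = (−1)^(i+j)·(minor ij) (rows/columns in the sector order above):
  C_11 = (0.60)(0.55) − (0.00)(-0.10) = 0.3300
  C_12 = −[(-0.25)(0.55) − (0.00)(0.00)] = 0.1375
  C_13 = (-0.25)(-0.10) − (0.60)(0.00) = 0.0250
  C_21 = −[(0.00)(0.55) − (-0.10)(-0.10)] = 0.0100
  C_22 = (0.90)(0.55) − (-0.10)(0.00) = 0.4950
  C_23 = −[(0.90)(-0.10) − (0.00)(0.00)] = 0.0900
  C_31 = (0.00)(0.00) − (-0.10)(0.60) = 0.0600
  C_32 = −[(0.90)(0.00) − (-0.10)(-0.25)] = 0.0250
  C_33 = (0.90)(0.60) − (0.00)(-0.25) = 0.5400
det(I−A) = Σ_j (I−A)_1j·C_1j = (0.90)(0.3300) + (0.00)(0.1375) + (-0.10)(0.0250) = 0.2945
adj(I−A) = Cᵀ =
  [ 0.3300   0.0100   0.0600]
  [ 0.1375   0.4950   0.0250]
  [ 0.0250   0.0900   0.5400]
(I − A)⁻¹ = adj(I−A) / det(I−A) ≈
  [   1.1205     0.0340     0.2037]
  [   0.4669     1.6808     0.0849]
  [   0.0849     0.3056     1.8336]
Δx = (I − A)⁻¹ Δd with Δd having +60 in the Manufacturing component and 0 elsewhere.
So Δx_3 = L_33 · (+60), where L_33 = adj(I−A)_33 / det(I−A) = 0.5400 / 0.2945.
Δx_3 = 0.5400 × (+60) / 0.2945 = 32.40 / 0.2945 ≈ 110.02.

Δx_3 = 110.02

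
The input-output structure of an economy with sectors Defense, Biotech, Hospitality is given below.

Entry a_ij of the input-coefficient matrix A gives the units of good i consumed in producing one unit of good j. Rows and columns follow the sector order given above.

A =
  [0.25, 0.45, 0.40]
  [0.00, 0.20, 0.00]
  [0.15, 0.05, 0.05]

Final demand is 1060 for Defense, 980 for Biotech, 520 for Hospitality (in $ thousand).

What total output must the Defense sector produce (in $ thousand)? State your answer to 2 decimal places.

I − A =
  [   0.75    -0.45    -0.40]
  [   0.00     0.80     0.00]
  [  -0.15    -0.05     0.95]
Cofactors of I−A, C_ij = (−1)^(i+j)·(minor ij) (rows/columns in the sector order above):
  C_11 = (0.80)(0.95) − (0.00)(-0.05) = 0.7600
  C_12 = −[(0.00)(0.95) − (0.00)(-0.15)] = 0.0000
  C_13 = (0.00)(-0.05) − (0.80)(-0.15) = 0.1200
  C_21 = −[(-0.45)(0.95) − (-0.40)(-0.05)] = 0.4475
  C_22 = (0.75)(0.95) − (-0.40)(-0.15) = 0.6525
  C_23 = −[(0.75)(-0.05) − (-0.45)(-0.15)] = 0.1050
  C_31 = (-0.45)(0.00) − (-0.40)(0.80) = 0.3200
  C_32 = −[(0.75)(0.00) − (-0.40)(0.00)] = 0.0000
  C_33 = (0.75)(0.80) − (-0.45)(0.00) = 0.6000
det(I−A) = Σ_j (I−A)_1j·C_1j = (0.75)(0.7600) + (-0.45)(0.0000) + (-0.40)(0.1200) = 0.5220
adj(I−A) = Cᵀ =
  [ 0.7600   0.4475   0.3200]
  [ 0.0000   0.6525   0.0000]
  [ 0.1200   0.1050   0.6000]
(I − A)⁻¹ = adj(I−A) / det(I−A) ≈
  [   1.4559     0.8573     0.6130]
  [   0.0000     1.2500     0.0000]
  [   0.2299     0.2011     1.1494]
x = (I − A)⁻¹ d = adj(I−A)·d / det(I−A), with det(I−A) = 0.5220:
  x_D = (0.7600·1060 + 0.4475·980 + 0.3200·520) / 0.5220 = 1410.55 / 0.5220 ≈ 2702.20
  x_B = (0.0000·1060 + 0.6525·980 + 0.0000·520) / 0.5220 = 639.45 / 0.5220 = 1225.00
  x_H = (0.1200·1060 + 0.1050·980 + 0.6000·520) / 0.5220 = 542.10 / 0.5220 ≈ 1038.51

x_D = 2702.20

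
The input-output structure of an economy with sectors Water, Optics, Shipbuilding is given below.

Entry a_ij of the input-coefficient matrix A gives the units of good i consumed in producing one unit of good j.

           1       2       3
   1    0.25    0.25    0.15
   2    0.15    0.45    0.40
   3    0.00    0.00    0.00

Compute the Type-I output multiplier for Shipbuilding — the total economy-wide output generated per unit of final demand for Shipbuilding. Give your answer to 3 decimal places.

m_3 = 2.347

I − A =
  [   0.75    -0.25    -0.15]
  [  -0.15     0.55    -0.40]
  [   0.00     0.00     1.00]
Cofactors of I−A, C_ij = (−1)^(i+j)·(minor ij) (rows/columns in the sector order above):
  C_11 = (0.55)(1.00) − (-0.40)(0.00) = 0.5500
  C_12 = −[(-0.15)(1.00) − (-0.40)(0.00)] = 0.1500
  C_13 = (-0.15)(0.00) − (0.55)(0.00) = 0.0000
  C_21 = −[(-0.25)(1.00) − (-0.15)(0.00)] = 0.2500
  C_22 = (0.75)(1.00) − (-0.15)(0.00) = 0.7500
  C_23 = −[(0.75)(0.00) − (-0.25)(0.00)] = 0.0000
  C_31 = (-0.25)(-0.40) − (-0.15)(0.55) = 0.1825
  C_32 = −[(0.75)(-0.40) − (-0.15)(-0.15)] = 0.3225
  C_33 = (0.75)(0.55) − (-0.25)(-0.15) = 0.3750
det(I−A) = Σ_j (I−A)_1j·C_1j = (0.75)(0.5500) + (-0.25)(0.1500) + (-0.15)(0.0000) = 0.3750
adj(I−A) = Cᵀ =
  [ 0.5500   0.2500   0.1825]
  [ 0.1500   0.7500   0.3225]
  [ 0.0000   0.0000   0.3750]
(I − A)⁻¹ = adj(I−A) / det(I−A) ≈
  [   1.4667     0.6667     0.4867]
  [   0.4000     2.0000     0.8600]
  [   0.0000     0.0000     1.0000]
The output multiplier for sector j is the column-j sum of the Leontief inverse (I − A)⁻¹ = adj(I−A) / det(I−A).
Column 3 of adj(I−A): (0.1825, 0.3225, 0.3750); det(I−A) = 0.3750.
m_3 = (0.1825 + 0.3225 + 0.3750) / 0.3750 = 0.88 / 0.3750 ≈ 2.347.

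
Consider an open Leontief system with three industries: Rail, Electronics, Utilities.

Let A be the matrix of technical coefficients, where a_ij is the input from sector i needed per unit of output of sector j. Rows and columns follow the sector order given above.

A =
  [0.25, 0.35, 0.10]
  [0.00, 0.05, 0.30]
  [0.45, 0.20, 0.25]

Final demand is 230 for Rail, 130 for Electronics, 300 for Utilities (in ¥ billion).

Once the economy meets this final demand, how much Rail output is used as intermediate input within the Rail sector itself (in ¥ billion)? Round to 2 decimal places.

z_11 = 154.49

I − A =
  [   0.75    -0.35    -0.10]
  [   0.00     0.95    -0.30]
  [  -0.45    -0.20     0.75]
Cofactors of I−A, C_ij = (−1)^(i+j)·(minor ij) (rows/columns in the sector order above):
  C_11 = (0.95)(0.75) − (-0.30)(-0.20) = 0.6525
  C_12 = −[(0.00)(0.75) − (-0.30)(-0.45)] = 0.1350
  C_13 = (0.00)(-0.20) − (0.95)(-0.45) = 0.4275
  C_21 = −[(-0.35)(0.75) − (-0.10)(-0.20)] = 0.2825
  C_22 = (0.75)(0.75) − (-0.10)(-0.45) = 0.5175
  C_23 = −[(0.75)(-0.20) − (-0.35)(-0.45)] = 0.3075
  C_31 = (-0.35)(-0.30) − (-0.10)(0.95) = 0.2000
  C_32 = −[(0.75)(-0.30) − (-0.10)(0.00)] = 0.2250
  C_33 = (0.75)(0.95) − (-0.35)(0.00) = 0.7125
det(I−A) = Σ_j (I−A)_1j·C_1j = (0.75)(0.6525) + (-0.35)(0.1350) + (-0.10)(0.4275) = 0.399375
adj(I−A) = Cᵀ =
  [ 0.6525   0.2825   0.2000]
  [ 0.1350   0.5175   0.2250]
  [ 0.4275   0.3075   0.7125]
(I − A)⁻¹ = adj(I−A) / det(I−A) ≈
  [   1.6338     0.7074     0.5008]
  [   0.3380     1.2958     0.5634]
  [   1.0704     0.7700     1.7840]
First solve x = (I − A)⁻¹ d = adj(I−A)·d / det(I−A); in particular x_1 = (0.6525·230 + 0.2825·130 + 0.2000·300) / 0.399375 = 246.80 / 0.399375 ≈ 617.9656.
Intermediate flow from 1 to 1: z_11 = a_11 · x_1 = 0.25 × 246.80 / 0.399375 = 61.70 / 0.399375 ≈ 154.49.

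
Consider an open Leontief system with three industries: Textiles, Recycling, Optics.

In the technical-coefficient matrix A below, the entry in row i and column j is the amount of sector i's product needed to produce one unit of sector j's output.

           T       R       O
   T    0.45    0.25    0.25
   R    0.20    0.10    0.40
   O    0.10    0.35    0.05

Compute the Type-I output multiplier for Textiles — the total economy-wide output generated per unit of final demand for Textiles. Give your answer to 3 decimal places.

I − A =
  [   0.55    -0.25    -0.25]
  [  -0.20     0.90    -0.40]
  [  -0.10    -0.35     0.95]
Cofactors of I−A, C_ij = (−1)^(i+j)·(minor ij) (rows/columns in the sector order above):
  C_11 = (0.90)(0.95) − (-0.40)(-0.35) = 0.7150
  C_12 = −[(-0.20)(0.95) − (-0.40)(-0.10)] = 0.2300
  C_13 = (-0.20)(-0.35) − (0.90)(-0.10) = 0.1600
  C_21 = −[(-0.25)(0.95) − (-0.25)(-0.35)] = 0.3250
  C_22 = (0.55)(0.95) − (-0.25)(-0.10) = 0.4975
  C_23 = −[(0.55)(-0.35) − (-0.25)(-0.10)] = 0.2175
  C_31 = (-0.25)(-0.40) − (-0.25)(0.90) = 0.3250
  C_32 = −[(0.55)(-0.40) − (-0.25)(-0.20)] = 0.2700
  C_33 = (0.55)(0.90) − (-0.25)(-0.20) = 0.4450
det(I−A) = Σ_j (I−A)_1j·C_1j = (0.55)(0.7150) + (-0.25)(0.2300) + (-0.25)(0.1600) = 0.29575
adj(I−A) = Cᵀ =
  [ 0.7150   0.3250   0.3250]
  [ 0.2300   0.4975   0.2700]
  [ 0.1600   0.2175   0.4450]
(I − A)⁻¹ = adj(I−A) / det(I−A) ≈
  [   2.4176     1.0989     1.0989]
  [   0.7777     1.6822     0.9129]
  [   0.5410     0.7354     1.5046]
The output multiplier for sector j is the column-j sum of the Leontief inverse (I − A)⁻¹ = adj(I−A) / det(I−A).
Column T of adj(I−A): (0.7150, 0.2300, 0.1600); det(I−A) = 0.29575.
m_T = (0.7150 + 0.2300 + 0.1600) / 0.29575 = 1.105 / 0.29575 ≈ 3.736.

m_T = 3.736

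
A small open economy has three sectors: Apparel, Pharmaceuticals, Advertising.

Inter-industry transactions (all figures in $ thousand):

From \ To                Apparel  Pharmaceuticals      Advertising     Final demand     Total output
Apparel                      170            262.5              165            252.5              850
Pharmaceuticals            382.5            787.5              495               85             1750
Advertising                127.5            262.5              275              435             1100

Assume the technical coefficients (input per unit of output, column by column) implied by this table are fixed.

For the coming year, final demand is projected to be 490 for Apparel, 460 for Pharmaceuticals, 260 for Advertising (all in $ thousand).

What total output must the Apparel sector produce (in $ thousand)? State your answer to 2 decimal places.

Technical coefficients a_ij = z_ij / X_j:
  a_11 = 170/850 = 0.20, a_21 = 382.5/850 = 0.45, a_31 = 127.5/850 = 0.15
  a_12 = 262.5/1750 = 0.15, a_22 = 787.5/1750 = 0.45, a_32 = 262.5/1750 = 0.15
  a_13 = 165/1100 = 0.15, a_23 = 495/1100 = 0.45, a_33 = 275/1100 = 0.25
I − A =
  [   0.80    -0.15    -0.15]
  [  -0.45     0.55    -0.45]
  [  -0.15    -0.15     0.75]
Cofactors of I−A, C_ij = (−1)^(i+j)·(minor ij) (rows/columns in the sector order above):
  C_11 = (0.55)(0.75) − (-0.45)(-0.15) = 0.3450
  C_12 = −[(-0.45)(0.75) − (-0.45)(-0.15)] = 0.4050
  C_13 = (-0.45)(-0.15) − (0.55)(-0.15) = 0.1500
  C_21 = −[(-0.15)(0.75) − (-0.15)(-0.15)] = 0.1350
  C_22 = (0.80)(0.75) − (-0.15)(-0.15) = 0.5775
  C_23 = −[(0.80)(-0.15) − (-0.15)(-0.15)] = 0.1425
  C_31 = (-0.15)(-0.45) − (-0.15)(0.55) = 0.1500
  C_32 = −[(0.80)(-0.45) − (-0.15)(-0.45)] = 0.4275
  C_33 = (0.80)(0.55) − (-0.15)(-0.45) = 0.3725
det(I−A) = Σ_j (I−A)_1j·C_1j = (0.80)(0.3450) + (-0.15)(0.4050) + (-0.15)(0.1500) = 0.19275
adj(I−A) = Cᵀ =
  [ 0.3450   0.1350   0.1500]
  [ 0.4050   0.5775   0.4275]
  [ 0.1500   0.1425   0.3725]
(I − A)⁻¹ = adj(I−A) / det(I−A) ≈
  [   1.7899     0.7004     0.7782]
  [   2.1012     2.9961     2.2179]
  [   0.7782     0.7393     1.9326]
x = (I − A)⁻¹ d = adj(I−A)·d / det(I−A), with det(I−A) = 0.19275:
  x_1 = (0.3450·490 + 0.1350·460 + 0.1500·260) / 0.19275 = 270.15 / 0.19275 ≈ 1401.56
  x_2 = (0.4050·490 + 0.5775·460 + 0.4275·260) / 0.19275 = 575.25 / 0.19275 ≈ 2984.44
  x_3 = (0.1500·490 + 0.1425·460 + 0.3725·260) / 0.19275 = 235.90 / 0.19275 ≈ 1223.87

x_1 = 1401.56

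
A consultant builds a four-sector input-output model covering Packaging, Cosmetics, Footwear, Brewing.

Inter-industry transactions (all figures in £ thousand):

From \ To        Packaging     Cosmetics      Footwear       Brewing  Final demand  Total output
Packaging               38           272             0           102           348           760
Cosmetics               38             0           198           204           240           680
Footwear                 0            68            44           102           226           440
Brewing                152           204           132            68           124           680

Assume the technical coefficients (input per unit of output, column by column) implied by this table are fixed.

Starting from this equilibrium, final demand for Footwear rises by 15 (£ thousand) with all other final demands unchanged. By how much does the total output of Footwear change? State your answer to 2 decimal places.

Technical coefficients a_ij = z_ij / X_j:
  a_11 = 38/760 = 0.05, a_21 = 38/760 = 0.05, a_31 = 0/760 = 0.00, a_41 = 152/760 = 0.20
  a_12 = 272/680 = 0.40, a_22 = 0/680 = 0.00, a_32 = 68/680 = 0.10, a_42 = 204/680 = 0.30
  a_13 = 0/440 = 0.00, a_23 = 198/440 = 0.45, a_33 = 44/440 = 0.10, a_43 = 132/440 = 0.30
  a_14 = 102/680 = 0.15, a_24 = 204/680 = 0.30, a_34 = 102/680 = 0.15, a_44 = 68/680 = 0.10
I − A =
  [   0.95    -0.40     0.00    -0.15]
  [  -0.05     1.00    -0.45    -0.30]
  [   0.00    -0.10     0.90    -0.15]
  [  -0.20    -0.30    -0.30     0.90]
Compute the cofactors C_ij = (−1)^(i+j)·(3×3 minor ij) of I−A; the adjugate is their transpose:
adj(I−A) = Cᵀ =
  [ 0.614250   0.351000   0.263250   0.263250]
  [ 0.105750   0.699750   0.459000   0.327375]
  [ 0.042750   0.137250   0.695250   0.168750]
  [ 0.186000   0.357000   0.443250   0.794250]
det(I−A) = Σ_j (I−A)_1j·C_1j = (0.95)(0.614250) + (-0.40)(0.105750) + (0.00)(0.042750) + (-0.15)(0.186000) = 0.5133375
(I − A)⁻¹ = adj(I−A) / det(I−A) ≈
  [   1.1966     0.6838     0.5128     0.5128]
  [   0.2060     1.3631     0.8941     0.6377]
  [   0.0833     0.2674     1.3544     0.3287]
  [   0.3623     0.6954     0.8635     1.5472]
Δx = (I − A)⁻¹ Δd with Δd having +15 in the Footwear component and 0 elsewhere.
So Δx_3 = L_33 · (+15), where L_33 = adj(I−A)_33 / det(I−A) = 0.695250 / 0.5133375.
Δx_3 = 0.695250 × (+15) / 0.5133375 = 10.42875 / 0.5133375 ≈ 20.32.

Δx_3 = 20.32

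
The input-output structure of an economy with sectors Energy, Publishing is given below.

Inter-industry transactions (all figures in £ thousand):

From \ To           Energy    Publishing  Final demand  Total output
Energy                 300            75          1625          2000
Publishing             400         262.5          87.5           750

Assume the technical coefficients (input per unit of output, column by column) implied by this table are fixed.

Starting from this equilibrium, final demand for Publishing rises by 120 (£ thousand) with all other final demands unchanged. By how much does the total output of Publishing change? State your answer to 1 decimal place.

Technical coefficients a_ij = z_ij / X_j:
  a_EE = 300/2000 = 0.15, a_PE = 400/2000 = 0.20
  a_EP = 75/750 = 0.10, a_PP = 262.5/750 = 0.35
I − A =
  [   0.85    -0.10]
  [  -0.20     0.65]
det(I−A) = (0.85)(0.65) − (-0.10)(-0.20) = 0.5325
adj(I−A) = [[0.65, 0.10], [0.20, 0.85]]
(I − A)⁻¹ = adj(I−A) / det(I−A) ≈
  [   1.2207     0.1878]
  [   0.3756     1.5962]
Δx = (I − A)⁻¹ Δd with Δd having +120 in the Publishing component and 0 elsewhere.
So Δx_P = L_PP · (+120), where L_PP = adj(I−A)_PP / det(I−A) = 0.85 / 0.5325.
Δx_P = 0.85 × (+120) / 0.5325 = 102.00 / 0.5325 ≈ 191.5.

Δx_P = 191.5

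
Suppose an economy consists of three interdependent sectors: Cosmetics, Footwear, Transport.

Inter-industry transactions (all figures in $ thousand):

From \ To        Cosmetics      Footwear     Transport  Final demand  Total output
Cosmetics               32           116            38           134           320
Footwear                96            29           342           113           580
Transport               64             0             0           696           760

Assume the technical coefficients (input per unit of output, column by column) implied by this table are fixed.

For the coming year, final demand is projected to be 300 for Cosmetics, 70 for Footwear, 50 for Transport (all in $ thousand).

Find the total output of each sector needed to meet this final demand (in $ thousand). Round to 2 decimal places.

x_C = 398.53, x_F = 260.98, x_T = 129.71

Technical coefficients a_ij = z_ij / X_j:
  a_CC = 32/320 = 0.10, a_FC = 96/320 = 0.30, a_TC = 64/320 = 0.20
  a_CF = 116/580 = 0.20, a_FF = 29/580 = 0.05, a_TF = 0/580 = 0.00
  a_CT = 38/760 = 0.05, a_FT = 342/760 = 0.45, a_TT = 0/760 = 0.00
I − A =
  [   0.90    -0.20    -0.05]
  [  -0.30     0.95    -0.45]
  [  -0.20     0.00     1.00]
Cofactors of I−A, C_ij = (−1)^(i+j)·(minor ij) (rows/columns in the sector order above):
  C_11 = (0.95)(1.00) − (-0.45)(0.00) = 0.9500
  C_12 = −[(-0.30)(1.00) − (-0.45)(-0.20)] = 0.3900
  C_13 = (-0.30)(0.00) − (0.95)(-0.20) = 0.1900
  C_21 = −[(-0.20)(1.00) − (-0.05)(0.00)] = 0.2000
  C_22 = (0.90)(1.00) − (-0.05)(-0.20) = 0.8900
  C_23 = −[(0.90)(0.00) − (-0.20)(-0.20)] = 0.0400
  C_31 = (-0.20)(-0.45) − (-0.05)(0.95) = 0.1375
  C_32 = −[(0.90)(-0.45) − (-0.05)(-0.30)] = 0.4200
  C_33 = (0.90)(0.95) − (-0.20)(-0.30) = 0.7950
det(I−A) = Σ_j (I−A)_1j·C_1j = (0.90)(0.9500) + (-0.20)(0.3900) + (-0.05)(0.1900) = 0.7675
adj(I−A) = Cᵀ =
  [ 0.9500   0.2000   0.1375]
  [ 0.3900   0.8900   0.4200]
  [ 0.1900   0.0400   0.7950]
(I − A)⁻¹ = adj(I−A) / det(I−A) ≈
  [   1.2378     0.2606     0.1792]
  [   0.5081     1.1596     0.5472]
  [   0.2476     0.0521     1.0358]
x = (I − A)⁻¹ d = adj(I−A)·d / det(I−A), with det(I−A) = 0.7675:
  x_C = (0.9500·300 + 0.2000·70 + 0.1375·50) / 0.7675 = 305.875 / 0.7675 ≈ 398.53
  x_F = (0.3900·300 + 0.8900·70 + 0.4200·50) / 0.7675 = 200.30 / 0.7675 ≈ 260.98
  x_T = (0.1900·300 + 0.0400·70 + 0.7950·50) / 0.7675 = 99.55 / 0.7675 ≈ 129.71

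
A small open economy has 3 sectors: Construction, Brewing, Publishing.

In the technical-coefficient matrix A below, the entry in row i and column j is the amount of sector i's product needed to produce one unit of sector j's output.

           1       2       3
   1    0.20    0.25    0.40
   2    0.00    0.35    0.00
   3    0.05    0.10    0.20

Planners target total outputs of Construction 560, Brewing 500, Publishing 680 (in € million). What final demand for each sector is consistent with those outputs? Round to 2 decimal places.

I − A =
  [   0.80    -0.25    -0.40]
  [   0.00     0.65     0.00]
  [  -0.05    -0.10     0.80]
d = (I − A) x:
  d_1 = (+0.80)·560 + (-0.25)·500 + (-0.40)·680 = 51.00
  d_2 = (+0.00)·560 + (+0.65)·500 + (+0.00)·680 = 325.00
  d_3 = (-0.05)·560 + (-0.10)·500 + (+0.80)·680 = 466.00

d_1 = 51.00, d_2 = 325.00, d_3 = 466.00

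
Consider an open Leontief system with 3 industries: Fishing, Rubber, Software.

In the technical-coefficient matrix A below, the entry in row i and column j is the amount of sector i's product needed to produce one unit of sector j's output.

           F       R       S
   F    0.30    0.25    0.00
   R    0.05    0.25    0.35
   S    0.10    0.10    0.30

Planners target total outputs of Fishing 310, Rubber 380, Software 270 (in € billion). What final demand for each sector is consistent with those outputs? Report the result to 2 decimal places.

d_F = 122.00, d_R = 175.00, d_S = 120.00

I − A =
  [   0.70    -0.25     0.00]
  [  -0.05     0.75    -0.35]
  [  -0.10    -0.10     0.70]
d = (I − A) x:
  d_F = (+0.70)·310 + (-0.25)·380 + (+0.00)·270 = 122.00
  d_R = (-0.05)·310 + (+0.75)·380 + (-0.35)·270 = 175.00
  d_S = (-0.10)·310 + (-0.10)·380 + (+0.70)·270 = 120.00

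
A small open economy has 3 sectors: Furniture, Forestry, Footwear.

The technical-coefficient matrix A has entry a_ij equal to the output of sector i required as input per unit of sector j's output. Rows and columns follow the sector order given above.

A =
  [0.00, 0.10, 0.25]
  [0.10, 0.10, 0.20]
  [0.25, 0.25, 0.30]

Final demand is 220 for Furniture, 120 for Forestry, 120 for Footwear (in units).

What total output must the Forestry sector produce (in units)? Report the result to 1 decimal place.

x_2 = 257.0

I − A =
  [   1.00    -0.10    -0.25]
  [  -0.10     0.90    -0.20]
  [  -0.25    -0.25     0.70]
Cofactors of I−A, C_ij = (−1)^(i+j)·(minor ij) (rows/columns in the sector order above):
  C_11 = (0.90)(0.70) − (-0.20)(-0.25) = 0.5800
  C_12 = −[(-0.10)(0.70) − (-0.20)(-0.25)] = 0.1200
  C_13 = (-0.10)(-0.25) − (0.90)(-0.25) = 0.2500
  C_21 = −[(-0.10)(0.70) − (-0.25)(-0.25)] = 0.1325
  C_22 = (1.00)(0.70) − (-0.25)(-0.25) = 0.6375
  C_23 = −[(1.00)(-0.25) − (-0.10)(-0.25)] = 0.2750
  C_31 = (-0.10)(-0.20) − (-0.25)(0.90) = 0.2450
  C_32 = −[(1.00)(-0.20) − (-0.25)(-0.10)] = 0.2250
  C_33 = (1.00)(0.90) − (-0.10)(-0.10) = 0.8900
det(I−A) = Σ_j (I−A)_1j·C_1j = (1.00)(0.5800) + (-0.10)(0.1200) + (-0.25)(0.2500) = 0.5055
adj(I−A) = Cᵀ =
  [ 0.5800   0.1325   0.2450]
  [ 0.1200   0.6375   0.2250]
  [ 0.2500   0.2750   0.8900]
(I − A)⁻¹ = adj(I−A) / det(I−A) ≈
  [   1.1474     0.2621     0.4847]
  [   0.2374     1.2611     0.4451]
  [   0.4946     0.5440     1.7606]
x = (I − A)⁻¹ d = adj(I−A)·d / det(I−A), with det(I−A) = 0.5055:
  x_1 = (0.5800·220 + 0.1325·120 + 0.2450·120) / 0.5055 = 172.90 / 0.5055 ≈ 342.0
  x_2 = (0.1200·220 + 0.6375·120 + 0.2250·120) / 0.5055 = 129.90 / 0.5055 ≈ 257.0
  x_3 = (0.2500·220 + 0.2750·120 + 0.8900·120) / 0.5055 = 194.80 / 0.5055 ≈ 385.4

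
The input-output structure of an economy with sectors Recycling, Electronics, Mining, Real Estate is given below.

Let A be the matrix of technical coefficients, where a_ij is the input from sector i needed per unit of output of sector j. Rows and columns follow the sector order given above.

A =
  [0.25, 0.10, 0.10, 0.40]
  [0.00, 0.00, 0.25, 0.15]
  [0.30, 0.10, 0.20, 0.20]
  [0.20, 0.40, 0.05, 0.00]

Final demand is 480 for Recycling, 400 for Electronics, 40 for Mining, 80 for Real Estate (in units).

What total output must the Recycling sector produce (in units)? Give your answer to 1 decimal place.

x_1 = 1154.3

I − A =
  [   0.75    -0.10    -0.10    -0.40]
  [   0.00     1.00    -0.25    -0.15]
  [  -0.30    -0.10     0.80    -0.20]
  [  -0.20    -0.40    -0.05     1.00]
Compute the cofactors C_ij = (−1)^(i+j)·(3×3 minor ij) of I−A; the adjugate is their transpose:
adj(I−A) = Cᵀ =
  [ 0.696250   0.227000   0.179750   0.348500]
  [ 0.111250   0.488500   0.176125   0.153000]
  [ 0.325000   0.209000   0.622000   0.285750]
  [ 0.200000   0.251250   0.137500   0.543750]
det(I−A) = Σ_j (I−A)_1j·C_1j = (0.75)(0.696250) + (-0.10)(0.111250) + (-0.10)(0.325000) + (-0.40)(0.200000) = 0.3985625
(I − A)⁻¹ = adj(I−A) / det(I−A) ≈
  [   1.7469     0.5695     0.4510     0.8744]
  [   0.2791     1.2257     0.4419     0.3839]
  [   0.8154     0.5244     1.5606     0.7170]
  [   0.5018     0.6304     0.3450     1.3643]
x = (I − A)⁻¹ d = adj(I−A)·d / det(I−A), with det(I−A) = 0.3985625:
  x_1 = (0.696250·480 + 0.227000·400 + 0.179750·40 + 0.348500·80) / 0.3985625 = 460.07 / 0.3985625 ≈ 1154.3
  x_2 = (0.111250·480 + 0.488500·400 + 0.176125·40 + 0.153000·80) / 0.3985625 = 268.085 / 0.3985625 ≈ 672.6
  x_3 = (0.325000·480 + 0.209000·400 + 0.622000·40 + 0.285750·80) / 0.3985625 = 287.34 / 0.3985625 ≈ 720.9
  x_4 = (0.200000·480 + 0.251250·400 + 0.137500·40 + 0.543750·80) / 0.3985625 = 245.50 / 0.3985625 ≈ 616.0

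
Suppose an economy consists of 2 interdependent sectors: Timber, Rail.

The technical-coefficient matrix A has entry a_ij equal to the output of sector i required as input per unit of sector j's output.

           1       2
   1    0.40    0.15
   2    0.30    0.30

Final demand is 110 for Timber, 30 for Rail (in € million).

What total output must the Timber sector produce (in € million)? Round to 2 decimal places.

I − A =
  [   0.60    -0.15]
  [  -0.30     0.70]
det(I−A) = (0.60)(0.70) − (-0.15)(-0.30) = 0.3750
adj(I−A) = [[0.70, 0.15], [0.30, 0.60]]
(I − A)⁻¹ = adj(I−A) / det(I−A) ≈
  [   1.8667     0.4000]
  [   0.8000     1.6000]
x = (I − A)⁻¹ d = adj(I−A)·d / det(I−A), with det(I−A) = 0.3750:
  x_1 = (0.70·110 + 0.15·30) / 0.3750 = 81.50 / 0.3750 ≈ 217.33
  x_2 = (0.30·110 + 0.60·30) / 0.3750 = 51.00 / 0.3750 = 136.00

x_1 = 217.33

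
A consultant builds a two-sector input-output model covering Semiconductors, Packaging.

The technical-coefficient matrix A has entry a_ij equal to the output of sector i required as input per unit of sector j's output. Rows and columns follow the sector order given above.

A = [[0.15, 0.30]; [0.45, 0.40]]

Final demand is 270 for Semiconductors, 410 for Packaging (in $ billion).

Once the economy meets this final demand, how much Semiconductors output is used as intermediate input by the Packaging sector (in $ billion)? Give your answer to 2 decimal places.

I − A =
  [   0.85    -0.30]
  [  -0.45     0.60]
det(I−A) = (0.85)(0.60) − (-0.30)(-0.45) = 0.3750
adj(I−A) = [[0.60, 0.30], [0.45, 0.85]]
(I − A)⁻¹ = adj(I−A) / det(I−A) ≈
  [   1.6000     0.8000]
  [   1.2000     2.2667]
First solve x = (I − A)⁻¹ d = adj(I−A)·d / det(I−A); in particular x_2 = (0.45·270 + 0.85·410) / 0.3750 = 470.00 / 0.3750 ≈ 1253.3333.
Intermediate flow from 1 to 2: z_12 = a_12 · x_2 = 0.30 × 470.00 / 0.3750 = 141.00 / 0.3750 = 376.00.

z_12 = 376.00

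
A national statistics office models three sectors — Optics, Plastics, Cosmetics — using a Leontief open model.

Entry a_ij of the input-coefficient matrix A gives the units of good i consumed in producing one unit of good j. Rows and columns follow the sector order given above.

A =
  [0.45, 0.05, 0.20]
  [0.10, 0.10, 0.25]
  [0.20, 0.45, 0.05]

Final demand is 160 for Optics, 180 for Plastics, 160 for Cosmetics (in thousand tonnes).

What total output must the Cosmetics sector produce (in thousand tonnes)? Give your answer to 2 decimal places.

I − A =
  [   0.55    -0.05    -0.20]
  [  -0.10     0.90    -0.25]
  [  -0.20    -0.45     0.95]
Cofactors of I−A, C_ij = (−1)^(i+j)·(minor ij) (rows/columns in the sector order above):
  C_11 = (0.90)(0.95) − (-0.25)(-0.45) = 0.7425
  C_12 = −[(-0.10)(0.95) − (-0.25)(-0.20)] = 0.1450
  C_13 = (-0.10)(-0.45) − (0.90)(-0.20) = 0.2250
  C_21 = −[(-0.05)(0.95) − (-0.20)(-0.45)] = 0.1375
  C_22 = (0.55)(0.95) − (-0.20)(-0.20) = 0.4825
  C_23 = −[(0.55)(-0.45) − (-0.05)(-0.20)] = 0.2575
  C_31 = (-0.05)(-0.25) − (-0.20)(0.90) = 0.1925
  C_32 = −[(0.55)(-0.25) − (-0.20)(-0.10)] = 0.1575
  C_33 = (0.55)(0.90) − (-0.05)(-0.10) = 0.4900
det(I−A) = Σ_j (I−A)_1j·C_1j = (0.55)(0.7425) + (-0.05)(0.1450) + (-0.20)(0.2250) = 0.356125
adj(I−A) = Cᵀ =
  [ 0.7425   0.1375   0.1925]
  [ 0.1450   0.4825   0.1575]
  [ 0.2250   0.2575   0.4900]
(I − A)⁻¹ = adj(I−A) / det(I−A) ≈
  [   2.0849     0.3861     0.5405]
  [   0.4072     1.3549     0.4423]
  [   0.6318     0.7231     1.3759]
x = (I − A)⁻¹ d = adj(I−A)·d / det(I−A), with det(I−A) = 0.356125:
  x_1 = (0.7425·160 + 0.1375·180 + 0.1925·160) / 0.356125 = 174.35 / 0.356125 ≈ 489.58
  x_2 = (0.1450·160 + 0.4825·180 + 0.1575·160) / 0.356125 = 135.25 / 0.356125 ≈ 379.78
  x_3 = (0.2250·160 + 0.2575·180 + 0.4900·160) / 0.356125 = 160.75 / 0.356125 ≈ 451.39

x_3 = 451.39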